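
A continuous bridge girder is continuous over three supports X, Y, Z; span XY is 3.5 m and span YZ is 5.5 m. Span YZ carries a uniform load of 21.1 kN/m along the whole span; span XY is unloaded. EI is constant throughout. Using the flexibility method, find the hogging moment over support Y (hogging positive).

Release continuity at Y by inserting a hinge; the redundant is the internal moment M_Y. The primary structure is two simply-supported spans XY and YZ.
Rotations at Y on the released spans (each span's end-slope, ×1/EI):
  span YZ: UDL 21.1: wL³/(24EI) = 146.3/EI
  relative rotation θ_0 = (0 + 146.3)/EI = 146.3/EI
A unit hogging moment at Y produces rotation L₁/(3EI) + L₂/(3EI) = 3/EI.
Compatibility: M_Y·(L₁+L₂)/(3EI) = θ_0, giving M_Y = 48.76 kN·m (hogging).

M_Y = 48.76 kN·m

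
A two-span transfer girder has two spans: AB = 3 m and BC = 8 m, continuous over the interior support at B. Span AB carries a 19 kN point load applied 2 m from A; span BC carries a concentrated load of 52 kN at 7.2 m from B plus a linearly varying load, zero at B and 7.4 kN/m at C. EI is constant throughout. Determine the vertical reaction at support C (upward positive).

Take M_B as the redundant. Released structure: two simple spans AB and BC with a hinge at B.
Discontinuity in slope at B on the released structure — sum the simple-span end rotations:
  span AB: point load 19 at a = 2: Pab(L + a)/(6LEI) = 10.56/EI
  span BC: point load 52 at a = 7.2: Pab(L + b)/(6LEI) = 54.91/EI
  span BC: triangular load, peak 7.4: 7w₀L³/(360EI) = 73.67/EI
  relative rotation θ_0 = (10.56 + 128.6)/EI = 139.1/EI
A unit hogging moment at B produces rotation L₁/(3EI) + L₂/(3EI) = 3.667/EI.
Slope continuity at B: θ_0 = M_B·3.667/EI, so M_B = 139.1/3.667 = 37.95 kN·m (hogging).
Span BC, ΣM about C: R_B^{BC}·8 = 120.5 + 37.95, so R_B^{BC} = 19.81 kN and R_C = 81.6 − 19.81 = 61.79 kN.

R_C = 61.79 kN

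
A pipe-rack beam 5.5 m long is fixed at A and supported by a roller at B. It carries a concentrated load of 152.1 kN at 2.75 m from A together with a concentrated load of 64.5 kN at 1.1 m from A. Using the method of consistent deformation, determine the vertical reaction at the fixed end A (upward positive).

Release the roller at B. Primary structure: cantilever fixed at A.
Deflection at B on the released cantilever, summing each load's contribution:
  point load 152.1 at a = 2.75: Pa²(3L − a)/(6EI) = 2636/EI
  point load 64.5 at a = 1.1: Pa²(3L − a)/(6EI) = 200.3/EI
  δ_0 = 2836/EI
Flexibility coefficient — unit upward force at B: δ_{BB} = L³/(3EI) = 55.46/EI.
Compatibility at B: δ_0 − R_B·δ_{BB} = 0, so R_B = 2836/55.46 = 51.14 kN.
Vertical equilibrium: R_A = ΣP − R_B = 216.6 − 51.14 = 165.5 kN.

R_A = 165.5 kN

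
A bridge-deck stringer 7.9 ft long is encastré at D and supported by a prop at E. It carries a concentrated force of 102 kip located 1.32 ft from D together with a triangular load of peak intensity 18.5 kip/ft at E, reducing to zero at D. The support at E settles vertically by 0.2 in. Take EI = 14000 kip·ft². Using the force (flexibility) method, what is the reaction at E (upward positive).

Release the roller at E. Primary structure: cantilever fixed at D.
Free-end deflection of the primary structure under the applied loading (downward +):
  point load 102 at a = 1.32: Pa²(3L − a)/(6EI) = 662.9/EI
  triangular load, peak 18.5 at the free end: 11w₀L⁴/(120EI) = 6605/EI
  δ_0 = 7268/EI
Flexibility coefficient — unit upward force at E: δ_{EE} = L³/(3EI) = 164.3/EI.
With EI = 14000 kip·ft²: δ_0 = 0.51916 ft and δ_{EE} = 0.011739 ft/kip.
Compatibility — the beam at E must follow the support down by 0.01667 ft: δ_0 − R_E·δ_{EE} = 0.01667, so R_E = (0.51916 − 0.01667)/0.011739 = 42.81 kip.

R_E = 42.81 kip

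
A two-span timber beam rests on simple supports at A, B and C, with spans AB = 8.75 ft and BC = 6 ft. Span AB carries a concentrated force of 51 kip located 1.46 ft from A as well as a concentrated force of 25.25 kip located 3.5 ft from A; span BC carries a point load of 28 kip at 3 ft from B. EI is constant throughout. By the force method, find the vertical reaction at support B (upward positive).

R_B = 48.43 kip

Insert a hinge at B; M_B is the redundant, and each span becomes simply supported.
Discontinuity in slope at B on the released structure — sum the simple-span end rotations:
  span AB: point load 51 at a = 1.46: Pab(L + a)/(6LEI) = 105.6/EI
  span AB: point load 25.25 at a = 3.5: Pab(L + a)/(6LEI) = 108.3/EI
  span BC: point load 28 at a = 3: Pab(L + b)/(6LEI) = 63/EI
  relative rotation θ_0 = (213.8 + 63)/EI = 276.8/EI
A unit hogging moment at B produces rotation L₁/(3EI) + L₂/(3EI) = 4.917/EI.
Compatibility: M_B·(L₁+L₂)/(3EI) = θ_0, giving M_B = 56.3 kip·ft (hogging).
Span AB, ΣM about A with M_B applied at B: R_B^{AB}·8.75 = 162.8 + 56.3, so R_B^{AB} = 25.04 kip and R_A = 76.25 − 25.04 = 51.21 kip.
Span BC, ΣM about C: R_B^{BC}·6 = 84 + 56.3, so R_B^{BC} = 23.38 kip and R_C = 28 − 23.38 = 4.616 kip.
R_B = 25.04 + 23.38 = 48.43 kip.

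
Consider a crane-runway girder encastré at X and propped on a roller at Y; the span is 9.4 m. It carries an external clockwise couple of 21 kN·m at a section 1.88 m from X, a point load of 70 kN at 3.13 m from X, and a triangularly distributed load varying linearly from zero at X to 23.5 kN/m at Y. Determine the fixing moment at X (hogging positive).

Release the roller at Y. Primary structure: cantilever fixed at X.
Downward deflection at the released point Y due to the loads:
  clockwise couple 21 at a = 1.88: M₀a(2L − a)/(2EI) = 334/EI
  point load 70 at a = 3.13: Pa²(3L − a)/(6EI) = 2865/EI
  triangular load, peak 23.5 at the free end: 11w₀L⁴/(120EI) = 16819/EI
  δ_0 = 20018/EI
Tip deflection under a unit load at Y: L³/(3EI) = 276.9/EI.
The prop prevents deflection at Y: R_Y = δ_0/δ_{YY} = 20018/276.9 = 72.3 kN.
Moment equilibrium about X: M_X = Σ(load moments about X) − R_Y·L = 932.3 − 72.3×9.4 = 252.6 kN·m.

M_X = 252.6 kN·m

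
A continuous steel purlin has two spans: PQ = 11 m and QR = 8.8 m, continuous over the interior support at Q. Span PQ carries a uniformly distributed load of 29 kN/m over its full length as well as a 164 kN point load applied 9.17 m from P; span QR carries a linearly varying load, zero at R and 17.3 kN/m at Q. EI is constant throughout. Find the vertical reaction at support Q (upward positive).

R_Q = 431 kN

Insert a hinge at Q; M_Q is the redundant, and each span becomes simply supported.
Discontinuity in slope at Q on the released structure — sum the simple-span end rotations:
  span PQ: UDL 29: wL³/(24EI) = 1608/EI
  span PQ: point load 164 at a = 9.17: Pab(L + a)/(6LEI) = 841.1/EI
  span QR: triangular load, peak 17.3: w₀L³/(45EI) = 262/EI
  relative rotation θ_0 = (2449 + 262)/EI = 2711/EI
A unit hogging moment at Q produces rotation L₁/(3EI) + L₂/(3EI) = 6.6/EI.
Slope continuity at Q: θ_0 = M_Q·6.6/EI, so M_Q = 2711/6.6 = 410.8 kN·m (hogging).
Span PQ, ΣM about P with M_Q applied at Q: R_Q^{PQ}·11 = 3258 + 410.8, so R_Q^{PQ} = 333.6 kN and R_P = 483 − 333.6 = 149.4 kN.
Span QR, ΣM about R: R_Q^{QR}·8.8 = 446.6 + 410.8, so R_Q^{QR} = 97.43 kN and R_R = 76.12 − 97.43 = -21.31 kN.
R_Q = 333.6 + 97.43 = 431 kN.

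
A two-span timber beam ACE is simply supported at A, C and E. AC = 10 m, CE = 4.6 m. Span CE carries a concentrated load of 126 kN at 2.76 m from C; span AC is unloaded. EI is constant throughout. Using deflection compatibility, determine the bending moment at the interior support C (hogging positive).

M_C = 30.68 kN·m

Insert a hinge at C; M_C is the redundant, and each span becomes simply supported.
Discontinuity in slope at C on the released structure — sum the simple-span end rotations:
  span CE: point load 126 at a = 2.76: Pab(L + b)/(6LEI) = 149.3/EI
  relative rotation θ_0 = (0 + 149.3)/EI = 149.3/EI
A unit hogging moment at C produces rotation L₁/(3EI) + L₂/(3EI) = 4.867/EI.
Compatibility: M_C·(L₁+L₂)/(3EI) = θ_0, giving M_C = 30.68 kN·m (hogging).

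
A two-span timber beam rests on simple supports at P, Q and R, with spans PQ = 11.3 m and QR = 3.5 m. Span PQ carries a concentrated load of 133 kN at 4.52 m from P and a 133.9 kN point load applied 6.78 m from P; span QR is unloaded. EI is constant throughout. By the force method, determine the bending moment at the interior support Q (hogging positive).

M_Q = 414.6 kN·m

Take M_Q as the redundant. Released structure: two simple spans PQ and QR with a hinge at Q.
Rotations at Q on the released spans (each span's end-slope, ×1/EI):
  span PQ: point load 133 at a = 4.52: Pab(L + a)/(6LEI) = 951/EI
  span PQ: point load 133.9 at a = 6.78: Pab(L + a)/(6LEI) = 1094/EI
  relative rotation θ_0 = (2045 + 0)/EI = 2045/EI
A unit hogging moment at Q produces rotation L₁/(3EI) + L₂/(3EI) = 4.933/EI.
Slope continuity at Q: θ_0 = M_Q·4.933/EI, so M_Q = 2045/4.933 = 414.6 kN·m (hogging).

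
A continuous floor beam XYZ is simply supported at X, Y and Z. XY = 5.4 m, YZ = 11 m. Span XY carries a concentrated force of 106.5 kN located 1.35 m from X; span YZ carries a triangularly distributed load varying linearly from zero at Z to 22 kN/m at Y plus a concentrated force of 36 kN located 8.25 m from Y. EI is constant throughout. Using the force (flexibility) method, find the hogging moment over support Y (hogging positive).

Release continuity at Y by inserting a hinge; the redundant is the internal moment M_Y. The primary structure is two simply-supported spans XY and YZ.
Rotations at Y on the released spans (each span's end-slope, ×1/EI):
  span XY: point load 106.5 at a = 1.35: Pab(L + a)/(6LEI) = 121.3/EI
  span YZ: triangular load, peak 22: w₀L³/(45EI) = 650.7/EI
  span YZ: point load 36 at a = 8.25: Pab(L + b)/(6LEI) = 170.2/EI
  relative rotation θ_0 = (121.3 + 820.9)/EI = 942.2/EI
A unit hogging moment at Y produces rotation L₁/(3EI) + L₂/(3EI) = 5.467/EI.
Compatibility: M_Y·(L₁+L₂)/(3EI) = θ_0, giving M_Y = 172.3 kN·m (hogging).

M_Y = 172.3 kN·m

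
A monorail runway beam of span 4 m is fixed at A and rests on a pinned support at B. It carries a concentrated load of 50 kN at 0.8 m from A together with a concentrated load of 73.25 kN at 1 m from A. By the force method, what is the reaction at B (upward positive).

Take the reaction at B as the redundant and release it; the primary structure is a cantilever fixed at A.
Primary-structure tip deflection at B by superposition:
  point load 50 at a = 0.8: Pa²(3L − a)/(6EI) = 59.73/EI
  point load 73.25 at a = 1: Pa²(3L − a)/(6EI) = 134.3/EI
  δ_0 = 194/EI
Tip deflection under a unit load at B: L³/(3EI) = 21.33/EI.
The prop prevents deflection at B: R_B = δ_0/δ_{BB} = 194/21.33 = 9.095 kN.

R_B = 9.095 kN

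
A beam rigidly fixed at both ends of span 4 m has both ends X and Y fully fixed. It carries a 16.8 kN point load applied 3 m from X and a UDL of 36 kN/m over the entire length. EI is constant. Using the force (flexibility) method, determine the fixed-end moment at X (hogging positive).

Release both end moments; the primary structure is a simply-supported span XY with redundants M_X and M_Y.
End rotations of the released simple span under the applied load (×1/EI):
  at X: point load 16.8 at a = 3: Pab(L + b)/(6LEI) = 10.5/EI
  at Y: point load 16.8 at a = 3: Pab(L + a)/(6LEI) = 14.7/EI
  at X: UDL 36: wL³/(24EI) = 96/EI
  at Y: UDL 36: wL³/(24EI) = 96/EI
  θ_X0 = 106.5/EI,  θ_Y0 = 110.7/EI
Flexibility coefficients: a unit moment at one end gives L/(3EI) there and L/(6EI) at the far end, so f₁₁ = f₂₂ = 1.333/EI and f₁₂ = f₂₁ = 0.6667/EI.
Compatibility — zero rotation at each built-in end:
  1.333 M_X + 0.6667 M_Y = 106.5
  0.6667 M_X + 1.333 M_Y = 110.7
Solving the pair gives M_X = 51.15 kN·m and M_Y = 57.45 kN·m (hogging).

M_X = 51.15 kN·m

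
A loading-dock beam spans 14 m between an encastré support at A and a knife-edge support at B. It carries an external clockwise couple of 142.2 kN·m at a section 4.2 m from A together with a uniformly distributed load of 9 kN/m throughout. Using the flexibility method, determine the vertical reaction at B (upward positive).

Choose R_B as the redundant. The primary structure is the cantilever fixed at A.
Deflection at B on the released cantilever, summing each load's contribution:
  clockwise couple 142.2 at a = 4.2: M₀a(2L − a)/(2EI) = 7107/EI
  UDL 9: wL⁴/(8EI) = 43218/EI
  δ_0 = 50325/EI
Tip deflection under a unit load at B: L³/(3EI) = 914.7/EI.
Compatibility at B: δ_0 − R_B·δ_{BB} = 0, so R_B = 50325/914.7 = 55.02 kN.

R_B = 55.02 kN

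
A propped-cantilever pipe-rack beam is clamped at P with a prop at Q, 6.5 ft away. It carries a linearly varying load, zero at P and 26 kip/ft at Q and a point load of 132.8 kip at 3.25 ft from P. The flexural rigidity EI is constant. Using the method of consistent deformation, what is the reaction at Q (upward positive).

R_Q = 87.97 kip

Remove the prop at Q; the released (primary) structure is a cantilever built in at P.
Free-end deflection of the primary structure under the applied loading (downward +):
  triangular load, peak 26 at the free end: 11w₀L⁴/(120EI) = 4254/EI
  point load 132.8 at a = 3.25: Pa²(3L − a)/(6EI) = 3799/EI
  δ_0 = 8053/EI
Tip deflection under a unit load at Q: L³/(3EI) = 91.54/EI.
The prop prevents deflection at Q: R_Q = δ_0/δ_{QQ} = 8053/91.54 = 87.97 kip.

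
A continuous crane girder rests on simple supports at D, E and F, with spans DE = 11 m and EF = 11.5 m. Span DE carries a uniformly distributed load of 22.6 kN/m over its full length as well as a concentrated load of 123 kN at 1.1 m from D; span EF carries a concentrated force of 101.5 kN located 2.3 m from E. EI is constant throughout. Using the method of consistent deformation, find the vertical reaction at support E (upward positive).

R_E = 268.6 kN

Take M_E as the redundant. Released structure: two simple spans DE and EF with a hinge at E.
Discontinuity in slope at E on the released structure — sum the simple-span end rotations:
  span DE: UDL 22.6: wL³/(24EI) = 1253/EI
  span DE: point load 123 at a = 1.1: Pab(L + a)/(6LEI) = 245.6/EI
  span EF: point load 101.5 at a = 2.3: Pab(L + b)/(6LEI) = 644.3/EI
  relative rotation θ_0 = (1499 + 644.3)/EI = 2143/EI
A unit hogging moment at E produces rotation L₁/(3EI) + L₂/(3EI) = 7.5/EI.
Compatibility: M_E·(L₁+L₂)/(3EI) = θ_0, giving M_E = 285.8 kN·m (hogging).
Span DE, ΣM about D with M_E applied at E: R_E^{DE}·11 = 1503 + 285.8, so R_E^{DE} = 162.6 kN and R_D = 371.6 − 162.6 = 209 kN.
Span EF, ΣM about F: R_E^{EF}·11.5 = 933.8 + 285.8, so R_E^{EF} = 106 kN and R_F = 101.5 − 106 = -4.549 kN.
R_E = 162.6 + 106 = 268.6 kN.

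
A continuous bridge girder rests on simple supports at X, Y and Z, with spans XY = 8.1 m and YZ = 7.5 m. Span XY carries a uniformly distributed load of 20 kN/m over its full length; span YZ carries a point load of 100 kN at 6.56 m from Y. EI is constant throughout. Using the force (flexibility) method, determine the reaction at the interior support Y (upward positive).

Insert a hinge at Y; M_Y is the redundant, and each span becomes simply supported.
Discontinuity in slope at Y on the released structure — sum the simple-span end rotations:
  span XY: UDL 20: wL³/(24EI) = 442.9/EI
  span YZ: point load 100 at a = 6.56: Pab(L + b)/(6LEI) = 115.7/EI
  relative rotation θ_0 = (442.9 + 115.7)/EI = 558.5/EI
A unit hogging moment at Y produces rotation L₁/(3EI) + L₂/(3EI) = 5.2/EI.
Slope continuity at Y: θ_0 = M_Y·5.2/EI, so M_Y = 558.5/5.2 = 107.4 kN·m (hogging).
Span XY, ΣM about X with M_Y applied at Y: R_Y^{XY}·8.1 = 656.1 + 107.4, so R_Y^{XY} = 94.26 kN and R_X = 162 − 94.26 = 67.74 kN.
Span YZ, ΣM about Z: R_Y^{YZ}·7.5 = 94 + 107.4, so R_Y^{YZ} = 26.85 kN and R_Z = 100 − 26.85 = 73.15 kN.
R_Y = 94.26 + 26.85 = 121.1 kN.

R_Y = 121.1 kN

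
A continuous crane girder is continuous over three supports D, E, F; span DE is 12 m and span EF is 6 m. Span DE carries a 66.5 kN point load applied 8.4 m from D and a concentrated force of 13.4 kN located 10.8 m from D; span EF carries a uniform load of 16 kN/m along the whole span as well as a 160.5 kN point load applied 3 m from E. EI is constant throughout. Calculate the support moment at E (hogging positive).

M_E = 188.3 kN·m

Release continuity at E by inserting a hinge; the redundant is the internal moment M_E. The primary structure is two simply-supported spans DE and EF.
Discontinuity in slope at E on the released structure — sum the simple-span end rotations:
  span DE: point load 66.5 at a = 8.4: Pab(L + a)/(6LEI) = 569.8/EI
  span DE: point load 13.4 at a = 10.8: Pab(L + a)/(6LEI) = 54.99/EI
  span EF: UDL 16: wL³/(24EI) = 144/EI
  span EF: point load 160.5 at a = 3: Pab(L + b)/(6LEI) = 361.1/EI
  relative rotation θ_0 = (624.8 + 505.1)/EI = 1130/EI
A unit hogging moment at E produces rotation L₁/(3EI) + L₂/(3EI) = 6/EI.
Slope continuity at E: θ_0 = M_E·6/EI, so M_E = 1130/6 = 188.3 kN·m (hogging).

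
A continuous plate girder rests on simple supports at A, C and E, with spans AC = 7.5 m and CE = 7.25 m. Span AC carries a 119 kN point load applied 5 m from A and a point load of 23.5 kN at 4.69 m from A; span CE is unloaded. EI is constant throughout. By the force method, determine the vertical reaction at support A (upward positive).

Insert a hinge at C; M_C is the redundant, and each span becomes simply supported.
Rotations at C on the released spans (each span's end-slope, ×1/EI):
  span AC: point load 119 at a = 5: Pab(L + a)/(6LEI) = 413.2/EI
  span AC: point load 23.5 at a = 4.69: Pab(L + a)/(6LEI) = 83.9/EI
  relative rotation θ_0 = (497.1 + 0)/EI = 497.1/EI
A unit hogging moment at C produces rotation L₁/(3EI) + L₂/(3EI) = 4.917/EI.
Compatibility: M_C·(L₁+L₂)/(3EI) = θ_0, giving M_C = 101.1 kN·m (hogging).
Span AC, ΣM about A with M_C applied at C: R_C^{AC}·7.5 = 705.2 + 101.1, so R_C^{AC} = 107.5 kN and R_A = 142.5 − 107.5 = 34.99 kN.

R_A = 34.99 kN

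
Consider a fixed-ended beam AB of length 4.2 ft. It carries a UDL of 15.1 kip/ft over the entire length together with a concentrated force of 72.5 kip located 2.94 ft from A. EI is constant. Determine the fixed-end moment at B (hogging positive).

M_B = 66.96 kip·ft

Release both end moments; the primary structure is a simply-supported span AB with redundants M_A and M_B.
Simple-span end rotations at A and B under the given loads:
  at A: UDL 15.1: wL³/(24EI) = 46.61/EI
  at B: UDL 15.1: wL³/(24EI) = 46.61/EI
  at A: point load 72.5 at a = 2.94: Pab(L + b)/(6LEI) = 58.19/EI
  at B: point load 72.5 at a = 2.94: Pab(L + a)/(6LEI) = 76.09/EI
  θ_A0 = 104.8/EI,  θ_B0 = 122.7/EI
Flexibility coefficients: a unit moment at one end gives L/(3EI) there and L/(6EI) at the far end, so f₁₁ = f₂₂ = 1.4/EI and f₁₂ = f₂₁ = 0.7/EI.
Compatibility — zero rotation at each built-in end:
  1.4 M_A + 0.7 M_B = 104.8
  0.7 M_A + 1.4 M_B = 122.7
Solving the pair gives M_A = 41.38 kip·ft and M_B = 66.96 kip·ft (hogging).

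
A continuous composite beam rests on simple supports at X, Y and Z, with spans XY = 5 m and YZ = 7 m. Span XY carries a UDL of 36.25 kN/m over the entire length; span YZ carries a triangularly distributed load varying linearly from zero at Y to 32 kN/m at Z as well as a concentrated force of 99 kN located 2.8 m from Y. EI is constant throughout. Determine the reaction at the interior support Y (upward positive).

Take M_Y as the redundant. Released structure: two simple spans XY and YZ with a hinge at Y.
Rotations at Y on the released spans (each span's end-slope, ×1/EI):
  span XY: UDL 36.25: wL³/(24EI) = 188.8/EI
  span YZ: triangular load, peak 32: 7w₀L³/(360EI) = 213.4/EI
  span YZ: point load 99 at a = 2.8: Pab(L + b)/(6LEI) = 310.5/EI
  relative rotation θ_0 = (188.8 + 523.9)/EI = 712.7/EI
A unit hogging moment at Y produces rotation L₁/(3EI) + L₂/(3EI) = 4/EI.
Slope continuity at Y: θ_0 = M_Y·4/EI, so M_Y = 712.7/4 = 178.2 kN·m (hogging).
Span XY, ΣM about X with M_Y applied at Y: R_Y^{XY}·5 = 453.1 + 178.2, so R_Y^{XY} = 126.3 kN and R_X = 181.2 − 126.3 = 54.99 kN.
Span YZ, ΣM about Z: R_Y^{YZ}·7 = 677.1 + 178.2, so R_Y^{YZ} = 122.2 kN and R_Z = 211 − 122.2 = 88.81 kN.
R_Y = 126.3 + 122.2 = 248.4 kN.

R_Y = 248.4 kN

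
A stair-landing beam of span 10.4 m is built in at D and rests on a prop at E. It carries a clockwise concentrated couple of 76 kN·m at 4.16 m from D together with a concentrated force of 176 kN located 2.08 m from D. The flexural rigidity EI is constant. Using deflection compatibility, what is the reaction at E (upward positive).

R_E = 16.87 kN

Remove the prop at E; the released (primary) structure is a cantilever built in at D.
Downward deflection at the released point E due to the loads:
  clockwise couple 76 at a = 4.16: M₀a(2L − a)/(2EI) = 2630/EI
  point load 176 at a = 2.08: Pa²(3L − a)/(6EI) = 3696/EI
  δ_0 = 6326/EI
Flexibility coefficient — unit upward force at E: δ_{EE} = L³/(3EI) = 375/EI.
The prop prevents deflection at E: R_E = δ_0/δ_{EE} = 6326/375 = 16.87 kN.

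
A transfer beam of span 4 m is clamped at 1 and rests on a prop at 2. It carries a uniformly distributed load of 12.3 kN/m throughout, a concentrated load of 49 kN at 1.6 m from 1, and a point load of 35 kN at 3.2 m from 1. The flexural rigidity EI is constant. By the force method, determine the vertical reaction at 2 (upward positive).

Choose R_2 as the redundant. The primary structure is the cantilever fixed at 1.
Downward deflection at the released point 2 due to the loads:
  UDL 12.3: wL⁴/(8EI) = 393.6/EI
  point load 49 at a = 1.6: Pa²(3L − a)/(6EI) = 217.4/EI
  point load 35 at a = 3.2: Pa²(3L − a)/(6EI) = 525.7/EI
  δ_0 = 1137/EI
Flexibility coefficient — unit upward force at 2: δ_{22} = L³/(3EI) = 21.33/EI.
Compatibility at 2: δ_0 − R_2·δ_{22} = 0, so R_2 = 1137/21.33 = 53.28 kN.

R_2 = 53.28 kN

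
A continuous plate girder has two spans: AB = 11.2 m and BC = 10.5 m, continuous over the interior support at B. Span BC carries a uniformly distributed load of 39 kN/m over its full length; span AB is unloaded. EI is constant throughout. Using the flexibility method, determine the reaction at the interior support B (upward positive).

Release continuity at B by inserting a hinge; the redundant is the internal moment M_B. The primary structure is two simply-supported spans AB and BC.
Discontinuity in slope at B on the released structure — sum the simple-span end rotations:
  span BC: UDL 39: wL³/(24EI) = 1881/EI
  relative rotation θ_0 = (0 + 1881)/EI = 1881/EI
A unit hogging moment at B produces rotation L₁/(3EI) + L₂/(3EI) = 7.233/EI.
Slope continuity at B: θ_0 = M_B·7.233/EI, so M_B = 1881/7.233 = 260.1 kN·m (hogging).
Span AB, ΣM about A with M_B applied at B: R_B^{AB}·11.2 = 0 + 260.1, so R_B^{AB} = 23.22 kN and R_A = 0 − 23.22 = -23.22 kN.
Span BC, ΣM about C: R_B^{BC}·10.5 = 2150 + 260.1, so R_B^{BC} = 229.5 kN and R_C = 409.5 − 229.5 = 180 kN.
R_B = 23.22 + 229.5 = 252.7 kN.

R_B = 252.7 kN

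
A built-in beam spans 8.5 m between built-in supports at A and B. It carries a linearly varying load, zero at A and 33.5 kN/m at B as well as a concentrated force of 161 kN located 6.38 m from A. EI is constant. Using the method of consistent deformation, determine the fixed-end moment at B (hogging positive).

M_B = 313.3 kN·m

Release both end moments; the primary structure is a simply-supported span AB with redundants M_A and M_B.
On the primary (simply-supported) span, the end slopes from the loading are:
  at A: triangular load, peak 33.5: 7w₀L³/(360EI) = 400/EI
  at B: triangular load, peak 33.5: w₀L³/(45EI) = 457.2/EI
  at A: point load 161 at a = 6.38: Pab(L + b)/(6LEI) = 453.5/EI
  at B: point load 161 at a = 6.38: Pab(L + a)/(6LEI) = 635.4/EI
  θ_A0 = 853.5/EI,  θ_B0 = 1093/EI
Flexibility coefficients: a unit moment at one end gives L/(3EI) there and L/(6EI) at the far end, so f₁₁ = f₂₂ = 2.833/EI and f₁₂ = f₂₁ = 1.417/EI.
Compatibility — zero rotation at each built-in end:
  2.833 M_A + 1.417 M_B = 853.5
  1.417 M_A + 2.833 M_B = 1093
Solving the pair gives M_A = 144.6 kN·m and M_B = 313.3 kN·m (hogging).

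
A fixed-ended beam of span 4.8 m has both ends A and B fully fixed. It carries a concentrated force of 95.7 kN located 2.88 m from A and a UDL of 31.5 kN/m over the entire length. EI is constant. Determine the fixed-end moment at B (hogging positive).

M_B = 126.6 kN·m

Release both end moments; the primary structure is a simply-supported span AB with redundants M_A and M_B.
End rotations of the released simple span under the applied load (×1/EI):
  at A: point load 95.7 at a = 2.88: Pab(L + b)/(6LEI) = 123.5/EI
  at B: point load 95.7 at a = 2.88: Pab(L + a)/(6LEI) = 141.1/EI
  at A: UDL 31.5: wL³/(24EI) = 145.2/EI
  at B: UDL 31.5: wL³/(24EI) = 145.2/EI
  θ_A0 = 268.6/EI,  θ_B0 = 286.3/EI
Flexibility coefficients: a unit moment at one end gives L/(3EI) there and L/(6EI) at the far end, so f₁₁ = f₂₂ = 1.6/EI and f₁₂ = f₂₁ = 0.8/EI.
Compatibility — zero rotation at each built-in end:
  1.6 M_A + 0.8 M_B = 268.6
  0.8 M_A + 1.6 M_B = 286.3
Solving the pair gives M_A = 104.6 kN·m and M_B = 126.6 kN·m (hogging).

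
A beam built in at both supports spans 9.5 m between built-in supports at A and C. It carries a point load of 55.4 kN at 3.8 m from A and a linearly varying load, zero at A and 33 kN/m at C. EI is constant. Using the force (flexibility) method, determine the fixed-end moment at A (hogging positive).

Take the two fixed-end moments M_A, M_C as redundants; the released structure is the simple span AC.
Simple-span end rotations at A and C under the given loads:
  at A: point load 55.4 at a = 3.8: Pab(L + b)/(6LEI) = 320/EI
  at C: point load 55.4 at a = 3.8: Pab(L + a)/(6LEI) = 280/EI
  at A: triangular load, peak 33: 7w₀L³/(360EI) = 550.1/EI
  at C: triangular load, peak 33: w₀L³/(45EI) = 628.7/EI
  θ_A0 = 870.1/EI,  θ_C0 = 908.7/EI
Flexibility coefficients: a unit moment at one end gives L/(3EI) there and L/(6EI) at the far end, so f₁₁ = f₂₂ = 3.167/EI and f₁₂ = f₂₁ = 1.583/EI.
Compatibility — zero rotation at each built-in end:
  3.167 M_A + 1.583 M_C = 870.1
  1.583 M_A + 3.167 M_C = 908.7
Solving the pair gives M_A = 175.1 kN·m and M_C = 199.4 kN·m (hogging).

M_A = 175.1 kN·m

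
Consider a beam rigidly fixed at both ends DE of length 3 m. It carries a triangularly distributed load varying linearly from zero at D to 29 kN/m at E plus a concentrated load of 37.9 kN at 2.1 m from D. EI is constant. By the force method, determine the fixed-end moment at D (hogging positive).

M_D = 15.86 kN·m

Release both end moments; the primary structure is a simply-supported span DE with redundants M_D and M_E.
On the primary (simply-supported) span, the end slopes from the loading are:
  at D: triangular load, peak 29: 7w₀L³/(360EI) = 15.22/EI
  at E: triangular load, peak 29: w₀L³/(45EI) = 17.4/EI
  at D: point load 37.9 at a = 2.1: Pab(L + b)/(6LEI) = 15.52/EI
  at E: point load 37.9 at a = 2.1: Pab(L + a)/(6LEI) = 20.3/EI
  θ_D0 = 30.75/EI,  θ_E0 = 37.7/EI
Flexibility coefficients: a unit moment at one end gives L/(3EI) there and L/(6EI) at the far end, so f₁₁ = f₂₂ = 1/EI and f₁₂ = f₂₁ = 0.5/EI.
Compatibility — zero rotation at each built-in end:
  1 M_D + 0.5 M_E = 30.75
  0.5 M_D + 1 M_E = 37.7
Solving the pair gives M_D = 15.86 kN·m and M_E = 29.76 kN·m (hogging).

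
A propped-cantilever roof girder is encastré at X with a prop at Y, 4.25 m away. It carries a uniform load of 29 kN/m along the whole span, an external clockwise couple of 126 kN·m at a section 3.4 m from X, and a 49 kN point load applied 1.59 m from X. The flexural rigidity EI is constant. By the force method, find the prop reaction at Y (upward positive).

R_Y = 97.91 kN

Remove the prop at Y; the released (primary) structure is a cantilever built in at X.
Primary-structure tip deflection at Y by superposition:
  UDL 29: wL⁴/(8EI) = 1183/EI
  clockwise couple 126 at a = 3.4: M₀a(2L − a)/(2EI) = 1092/EI
  point load 49 at a = 1.59: Pa²(3L − a)/(6EI) = 230.4/EI
  δ_0 = 2506/EI
Tip deflection under a unit load at Y: L³/(3EI) = 25.59/EI.
Compatibility at Y: δ_0 − R_Y·δ_{YY} = 0, so R_Y = 2506/25.59 = 97.91 kN.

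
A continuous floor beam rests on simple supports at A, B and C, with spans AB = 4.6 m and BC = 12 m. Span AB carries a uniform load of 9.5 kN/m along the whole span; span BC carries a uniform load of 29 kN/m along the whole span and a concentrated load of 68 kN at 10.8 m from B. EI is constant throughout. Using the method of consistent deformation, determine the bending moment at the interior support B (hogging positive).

Release continuity at B by inserting a hinge; the redundant is the internal moment M_B. The primary structure is two simply-supported spans AB and BC.
Rotations at B on the released spans (each span's end-slope, ×1/EI):
  span AB: UDL 9.5: wL³/(24EI) = 38.53/EI
  span BC: UDL 29: wL³/(24EI) = 2088/EI
  span BC: point load 68 at a = 10.8: Pab(L + b)/(6LEI) = 161.6/EI
  relative rotation θ_0 = (38.53 + 2250)/EI = 2288/EI
A unit hogging moment at B produces rotation L₁/(3EI) + L₂/(3EI) = 5.533/EI.
Compatibility: M_B·(L₁+L₂)/(3EI) = θ_0, giving M_B = 413.5 kN·m (hogging).

M_B = 413.5 kN·m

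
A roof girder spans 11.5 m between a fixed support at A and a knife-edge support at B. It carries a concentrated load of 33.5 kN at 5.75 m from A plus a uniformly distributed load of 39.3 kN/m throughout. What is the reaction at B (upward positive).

Take the reaction at B as the redundant and release it; the primary structure is a cantilever fixed at A.
Free-end deflection of the primary structure under the applied loading (downward +):
  point load 33.5 at a = 5.75: Pa²(3L − a)/(6EI) = 5307/EI
  UDL 39.3: wL⁴/(8EI) = 85920/EI
  δ_0 = 91227/EI
Flexibility coefficient — unit upward force at B: δ_{BB} = L³/(3EI) = 507/EI.
The prop prevents deflection at B: R_B = δ_0/δ_{BB} = 91227/507 = 179.9 kN.

R_B = 179.9 kN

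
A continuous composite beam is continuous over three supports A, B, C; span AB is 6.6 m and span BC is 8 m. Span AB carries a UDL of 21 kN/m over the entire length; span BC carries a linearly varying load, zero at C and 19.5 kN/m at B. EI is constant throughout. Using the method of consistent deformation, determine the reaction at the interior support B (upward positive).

Take M_B as the redundant. Released structure: two simple spans AB and BC with a hinge at B.
Discontinuity in slope at B on the released structure — sum the simple-span end rotations:
  span AB: UDL 21: wL³/(24EI) = 251.6/EI
  span BC: triangular load, peak 19.5: w₀L³/(45EI) = 221.9/EI
  relative rotation θ_0 = (251.6 + 221.9)/EI = 473.4/EI
A unit hogging moment at B produces rotation L₁/(3EI) + L₂/(3EI) = 4.867/EI.
Slope continuity at B: θ_0 = M_B·4.867/EI, so M_B = 473.4/4.867 = 97.28 kN·m (hogging).
Span AB, ΣM about A with M_B applied at B: R_B^{AB}·6.6 = 457.4 + 97.28, so R_B^{AB} = 84.04 kN and R_A = 138.6 − 84.04 = 54.56 kN.
Span BC, ΣM about C: R_B^{BC}·8 = 416 + 97.28, so R_B^{BC} = 64.16 kN and R_C = 78 − 64.16 = 13.84 kN.
R_B = 84.04 + 64.16 = 148.2 kN.

R_B = 148.2 kN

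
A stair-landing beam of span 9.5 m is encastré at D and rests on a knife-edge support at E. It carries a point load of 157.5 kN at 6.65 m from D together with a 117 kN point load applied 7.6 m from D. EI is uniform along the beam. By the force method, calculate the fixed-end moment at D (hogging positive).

M_D = 310.9 kN·m

Release the roller at E. Primary structure: cantilever fixed at D.
Downward deflection at the released point E due to the loads:
  point load 157.5 at a = 6.65: Pa²(3L − a)/(6EI) = 25364/EI
  point load 117 at a = 7.6: Pa²(3L − a)/(6EI) = 23540/EI
  δ_0 = 48904/EI
Flexibility coefficient — unit upward force at E: δ_{EE} = L³/(3EI) = 285.8/EI.
The prop prevents deflection at E: R_E = δ_0/δ_{EE} = 48904/285.8 = 171.1 kN.
Moment equilibrium about D: M_D = Σ(load moments about D) − R_E·L = 1937 − 171.1×9.5 = 310.9 kN·m.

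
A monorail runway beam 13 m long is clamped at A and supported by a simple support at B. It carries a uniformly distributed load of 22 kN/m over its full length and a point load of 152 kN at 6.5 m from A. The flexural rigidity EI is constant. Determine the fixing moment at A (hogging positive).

Remove the prop at B; the released (primary) structure is a cantilever built in at A.
Deflection at B on the released cantilever, summing each load's contribution:
  UDL 22: wL⁴/(8EI) = 78543/EI
  point load 152 at a = 6.5: Pa²(3L − a)/(6EI) = 34786/EI
  δ_0 = 113329/EI
Tip deflection under a unit load at B: L³/(3EI) = 732.3/EI.
Compatibility at B: δ_0 − R_B·δ_{BB} = 0, so R_B = 113329/732.3 = 154.8 kN.
Moment equilibrium about A: M_A = Σ(load moments about A) − R_B·L = 2847 − 154.8×13 = 835.2 kN·m.

M_A = 835.2 kN·m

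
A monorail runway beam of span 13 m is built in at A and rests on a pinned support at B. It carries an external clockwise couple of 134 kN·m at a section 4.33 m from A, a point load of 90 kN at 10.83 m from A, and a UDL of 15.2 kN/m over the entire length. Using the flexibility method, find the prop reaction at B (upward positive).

R_B = 150.4 kN

Release the roller at B. Primary structure: cantilever fixed at A.
Primary-structure tip deflection at B by superposition:
  clockwise couple 134 at a = 4.33: M₀a(2L − a)/(2EI) = 6287/EI
  point load 90 at a = 10.83: Pa²(3L − a)/(6EI) = 49560/EI
  UDL 15.2: wL⁴/(8EI) = 54266/EI
  δ_0 = 110113/EI
Flexibility coefficient — unit upward force at B: δ_{BB} = L³/(3EI) = 732.3/EI.
Compatibility at B: δ_0 − R_B·δ_{BB} = 0, so R_B = 110113/732.3 = 150.4 kN.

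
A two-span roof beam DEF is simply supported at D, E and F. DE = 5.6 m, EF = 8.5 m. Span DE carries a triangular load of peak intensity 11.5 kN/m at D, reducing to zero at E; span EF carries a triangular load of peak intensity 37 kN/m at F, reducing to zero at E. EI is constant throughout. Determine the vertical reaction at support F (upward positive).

Release continuity at E by inserting a hinge; the redundant is the internal moment M_E. The primary structure is two simply-supported spans DE and EF.
Discontinuity in slope at E on the released structure — sum the simple-span end rotations:
  span DE: triangular load, peak 11.5: 7w₀L³/(360EI) = 39.27/EI
  span EF: triangular load, peak 37: 7w₀L³/(360EI) = 441.8/EI
  relative rotation θ_0 = (39.27 + 441.8)/EI = 481.1/EI
A unit hogging moment at E produces rotation L₁/(3EI) + L₂/(3EI) = 4.7/EI.
Compatibility: M_E·(L₁+L₂)/(3EI) = θ_0, giving M_E = 102.4 kN·m (hogging).
Span EF, ΣM about F: R_E^{EF}·8.5 = 445.5 + 102.4, so R_E^{EF} = 64.46 kN and R_F = 157.2 − 64.46 = 92.79 kN.

R_F = 92.79 kN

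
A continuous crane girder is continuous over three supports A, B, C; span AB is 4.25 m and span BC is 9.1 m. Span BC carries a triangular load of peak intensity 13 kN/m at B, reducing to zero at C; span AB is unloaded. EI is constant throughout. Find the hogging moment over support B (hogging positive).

M_B = 48.92 kN·m

Release continuity at B by inserting a hinge; the redundant is the internal moment M_B. The primary structure is two simply-supported spans AB and BC.
Discontinuity in slope at B on the released structure — sum the simple-span end rotations:
  span BC: triangular load, peak 13: w₀L³/(45EI) = 217.7/EI
  relative rotation θ_0 = (0 + 217.7)/EI = 217.7/EI
A unit hogging moment at B produces rotation L₁/(3EI) + L₂/(3EI) = 4.45/EI.
Slope continuity at B: θ_0 = M_B·4.45/EI, so M_B = 217.7/4.45 = 48.92 kN·m (hogging).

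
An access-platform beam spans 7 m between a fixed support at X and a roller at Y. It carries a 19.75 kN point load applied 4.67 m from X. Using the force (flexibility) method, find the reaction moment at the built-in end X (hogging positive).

M_X = 20.46 kN·m

Release the roller at Y. Primary structure: cantilever fixed at X.
Primary-structure tip deflection at Y by superposition:
  point load 19.75 at a = 4.67: Pa²(3L − a)/(6EI) = 1172/EI
Flexibility coefficient — unit upward force at Y: δ_{YY} = L³/(3EI) = 114.3/EI.
The prop prevents deflection at Y: R_Y = δ_0/δ_{YY} = 1172/114.3 = 10.25 kN.
Moment equilibrium about X: M_X = Σ(load moments about X) − R_Y·L = 92.23 − 10.25×7 = 20.46 kN·m.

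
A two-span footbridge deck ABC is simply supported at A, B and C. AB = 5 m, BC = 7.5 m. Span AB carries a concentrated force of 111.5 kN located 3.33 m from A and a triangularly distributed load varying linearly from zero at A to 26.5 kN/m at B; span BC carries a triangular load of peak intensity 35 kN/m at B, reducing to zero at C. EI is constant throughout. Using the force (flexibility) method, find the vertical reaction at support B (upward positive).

R_B = 251.8 kN

Release continuity at B by inserting a hinge; the redundant is the internal moment M_B. The primary structure is two simply-supported spans AB and BC.
Rotations at B on the released spans (each span's end-slope, ×1/EI):
  span AB: point load 111.5 at a = 3.33: Pab(L + a)/(6LEI) = 172.2/EI
  span AB: triangular load, peak 26.5: w₀L³/(45EI) = 73.61/EI
  span BC: triangular load, peak 35: w₀L³/(45EI) = 328.1/EI
  relative rotation θ_0 = (245.8 + 328.1)/EI = 573.9/EI
A unit hogging moment at B produces rotation L₁/(3EI) + L₂/(3EI) = 4.167/EI.
Slope continuity at B: θ_0 = M_B·4.167/EI, so M_B = 573.9/4.167 = 137.7 kN·m (hogging).
Span AB, ΣM about A with M_B applied at B: R_B^{AB}·5 = 592.1 + 137.7, so R_B^{AB} = 146 kN and R_A = 177.8 − 146 = 31.78 kN.
Span BC, ΣM about C: R_B^{BC}·7.5 = 656.2 + 137.7, so R_B^{BC} = 105.9 kN and R_C = 131.2 − 105.9 = 25.38 kN.
R_B = 146 + 105.9 = 251.8 kN.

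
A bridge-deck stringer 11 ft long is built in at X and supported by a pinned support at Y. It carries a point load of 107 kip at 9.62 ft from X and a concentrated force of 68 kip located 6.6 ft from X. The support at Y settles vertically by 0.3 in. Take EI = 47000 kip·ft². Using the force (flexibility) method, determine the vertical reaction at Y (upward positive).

Release the roller at Y. Primary structure: cantilever fixed at X.
Downward deflection at the released point Y due to the loads:
  point load 107 at a = 9.62: Pa²(3L − a)/(6EI) = 38586/EI
  point load 68 at a = 6.6: Pa²(3L − a)/(6EI) = 13033/EI
  δ_0 = 51619/EI
Flexibility coefficient — unit upward force at Y: δ_{YY} = L³/(3EI) = 443.7/EI.
With EI = 47000 kip·ft²: δ_0 = 1.0983 ft and δ_{YY} = 0.00944 ft/kip.
Compatibility — the beam at Y must follow the support down by 0.025 ft: δ_0 − R_Y·δ_{YY} = 0.025, so R_Y = (1.0983 − 0.025)/0.00944 = 113.7 kip.

R_Y = 113.7 kip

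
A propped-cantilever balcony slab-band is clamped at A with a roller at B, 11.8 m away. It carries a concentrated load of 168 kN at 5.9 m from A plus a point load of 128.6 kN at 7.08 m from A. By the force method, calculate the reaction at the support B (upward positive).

R_B = 108.1 kN

Release the roller at B. Primary structure: cantilever fixed at A.
Primary-structure tip deflection at B by superposition:
  point load 168 at a = 5.9: Pa²(3L − a)/(6EI) = 28753/EI
  point load 128.6 at a = 7.08: Pa²(3L − a)/(6EI) = 30426/EI
  δ_0 = 59179/EI
Tip deflection under a unit load at B: L³/(3EI) = 547.7/EI.
Compatibility at B: δ_0 − R_B·δ_{BB} = 0, so R_B = 59179/547.7 = 108.1 kN.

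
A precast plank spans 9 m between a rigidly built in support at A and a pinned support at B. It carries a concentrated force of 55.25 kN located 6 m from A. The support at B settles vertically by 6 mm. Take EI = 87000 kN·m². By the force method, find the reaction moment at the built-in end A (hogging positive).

M_A = 93 kN·m

Remove the prop at B; the released (primary) structure is a cantilever built in at A.
Primary-structure tip deflection at B by superposition:
  point load 55.25 at a = 6: Pa²(3L − a)/(6EI) = 6962/EI
Flexibility coefficient — unit upward force at B: δ_{BB} = L³/(3EI) = 243/EI.
With EI = 87000 kN·m²: δ_0 = 0.080017 m and δ_{BB} = 0.002793 m/kN.
Compatibility — the beam at B must follow the support down by 0.006 m: δ_0 − R_B·δ_{BB} = 0.006, so R_B = (0.080017 − 0.006)/0.002793 = 26.5 kN.
Moment equilibrium about A: M_A = Σ(load moments about A) − R_B·L = 331.5 − 26.5×9 = 93 kN·m.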